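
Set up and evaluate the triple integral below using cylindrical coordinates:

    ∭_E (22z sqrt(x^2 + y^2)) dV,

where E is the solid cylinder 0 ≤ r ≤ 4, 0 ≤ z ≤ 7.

In cylindrical coordinates, x = r cos(θ), y = r sin(θ), z = z, and dV = r dr dθ dz.

The integrand becomes 22r z, so

    ∭_E (22z sqrt(x^2 + y^2)) dV = ∫_{0}^{2π} ∫_{0}^{4} ∫_{0}^{7} (22r z) · r dz dr dθ.

Inner (z): 539r^2.
Middle (r from 0 to 4): 34496/3.
Outer (θ): 68992π/3.

Therefore the triple integral equals 68992π/3.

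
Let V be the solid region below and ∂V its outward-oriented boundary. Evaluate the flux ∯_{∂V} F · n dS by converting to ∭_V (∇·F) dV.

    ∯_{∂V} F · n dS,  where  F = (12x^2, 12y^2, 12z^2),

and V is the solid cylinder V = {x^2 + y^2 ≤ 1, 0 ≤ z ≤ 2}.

By the divergence theorem,

    ∯_{∂V} F · n dS = ∭_V (∇ · F) dV.

Compute the divergence:
    ∇ · F = ∂F_x/∂x + ∂F_y/∂y + ∂F_z/∂z = 24x + 24y + 24z.

In cylindrical coordinates, x = r cos(θ), y = r sin(θ), z = z, dV = r dr dθ dz, with 0 ≤ r ≤ 1, 0 ≤ θ ≤ 2π, 0 ≤ z ≤ 2.

The integrand, after substitution and multiplying by the volume element, becomes (24sqrt(2)r sin(θ + π/4) + 24z) · r, so

    ∭_V (∇·F) dV = ∫_0^{2π} ∫_0^{1} ∫_0^{2} (24sqrt(2)r sin(θ + π/4) + 24z) · r dz dr dθ.

Inner (z from 0 to 2): 48r (sqrt(2)r sin(θ + π/4) + 1).
Middle (r from 0 to 1): 16sqrt(2)sin(θ + π/4) + 24.
Outer (θ from 0 to 2π): 48π.

Therefore ∯_{∂V} F · n dS = 48π.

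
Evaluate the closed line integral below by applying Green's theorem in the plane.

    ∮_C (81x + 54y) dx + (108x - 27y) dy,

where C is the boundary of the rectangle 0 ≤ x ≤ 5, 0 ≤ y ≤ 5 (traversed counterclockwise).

Green's theorem converts the closed line integral into a double integral over the enclosed region D:

    ∮_C P dx + Q dy = ∬_D (∂Q/∂x - ∂P/∂y) dA.

Here P = 81x + 54y, Q = 108x - 27y, so

    ∂Q/∂x = 108,    ∂P/∂y = 54,
    ∂Q/∂x - ∂P/∂y = 54.

D is the region 0 ≤ x ≤ 5, 0 ≤ y ≤ 5. Evaluating the double integral:

    ∬_D (54) dA = ∫_0^{5} ∫_0^{5} (54) dy dx.

Inner (y from 0 to 5): 270.
Outer (x from 0 to 5): 1350.

Therefore ∮_C P dx + Q dy = 1350.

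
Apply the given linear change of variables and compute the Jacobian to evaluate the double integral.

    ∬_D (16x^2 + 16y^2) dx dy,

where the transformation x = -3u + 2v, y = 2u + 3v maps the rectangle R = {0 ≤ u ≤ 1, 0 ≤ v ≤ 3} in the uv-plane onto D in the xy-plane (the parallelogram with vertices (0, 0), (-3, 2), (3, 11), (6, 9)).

Compute the Jacobian determinant of (x, y) with respect to (u, v):

    ∂(x,y)/∂(u,v) = | -3  2 | = (-3)(3) - (2)(2) = -13.
                   | 2  3 |

Its absolute value is |J| = 13 (the area scaling factor).

Substituting x = -3u + 2v, y = 2u + 3v into the integrand,

    16x^2 + 16y^2 → 208u^2 + 208v^2,

so the integral becomes

    ∬_R (208u^2 + 208v^2) · |J| du dv = ∫_0^1 ∫_0^3 (2704u^2 + 2704v^2) dv du.

Inner (v): 8112u^2 + 24336.
Outer (u): 27040.

Therefore ∬_D (16x^2 + 16y^2) dx dy = 27040.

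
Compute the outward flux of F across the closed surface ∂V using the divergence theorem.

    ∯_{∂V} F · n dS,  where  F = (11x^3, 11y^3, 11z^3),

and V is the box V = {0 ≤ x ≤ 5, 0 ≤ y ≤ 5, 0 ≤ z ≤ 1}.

By the divergence theorem,

    ∯_{∂V} F · n dS = ∭_V (∇ · F) dV.

Compute the divergence:
    ∇ · F = ∂F_x/∂x + ∂F_y/∂y + ∂F_z/∂z = 33x^2 + 33y^2 + 33z^2.

V is a rectangular box, so dV = dx dy dz with 0 ≤ x ≤ 5, 0 ≤ y ≤ 5, 0 ≤ z ≤ 1.

Integrate (33x^2 + 33y^2 + 33z^2) over V as an iterated integral:

    ∭_V (∇·F) dV = ∫_0^{5} ∫_0^{5} ∫_0^{1} (33x^2 + 33y^2 + 33z^2) dz dy dx.

Inner (z from 0 to 1): 33x^2 + 33y^2 + 11.
Middle (y from 0 to 5): 165x^2 + 1430.
Outer (x from 0 to 5): 14025.

Therefore ∯_{∂V} F · n dS = 14025.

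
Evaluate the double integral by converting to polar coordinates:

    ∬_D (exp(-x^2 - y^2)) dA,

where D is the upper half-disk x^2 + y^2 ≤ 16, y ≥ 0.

The region D is 0 ≤ r ≤ 4, 0 ≤ θ ≤ π in polar coordinates, where x = r cos(θ), y = r sin(θ), and dA = r dr dθ.

Under the substitution, the integrand becomes exp(-r^2), so

    ∬_D (exp(-x^2 - y^2)) dA = ∫_{0}^{π} ∫_{0}^{4} (exp(-r^2)) · r dr dθ.

Inner integral (in r): ∫_{0}^{4} (exp(-r^2)) · r dr = -(1 - exp(16))exp(-16)/2.

Outer integral (in θ): ∫_{0}^{π} (-(1 - exp(16))exp(-16)/2) dθ = -π exp(-16)/2 + π/2.

Therefore ∬_D (exp(-x^2 - y^2)) dA = -π exp(-16)/2 + π/2.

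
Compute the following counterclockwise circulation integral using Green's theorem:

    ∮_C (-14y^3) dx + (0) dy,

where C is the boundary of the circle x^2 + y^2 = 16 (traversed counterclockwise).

Green's theorem converts the closed line integral into a double integral over the enclosed region D:

    ∮_C P dx + Q dy = ∬_D (∂Q/∂x - ∂P/∂y) dA.

Here P = -14y^3, Q = 0, so

    ∂Q/∂x = 0,    ∂P/∂y = -42y^2,
    ∂Q/∂x - ∂P/∂y = 42y^2.

D is the region x^2 + y^2 ≤ 16. Evaluating the double integral:

In polar coordinates (x = r cos θ, y = r sin θ, dA = r dr dθ) the integrand becomes 42r^2sin(θ)^2, so

    ∬_D (42y^2) dA = ∫_0^{2π} ∫_0^{4} (42r^2sin(θ)^2) · r dr dθ.

Inner (r from 0 to 4): 2688sin(θ)^2.
Outer (θ from 0 to 2π): 2688π.

Therefore ∮_C P dx + Q dy = 2688π.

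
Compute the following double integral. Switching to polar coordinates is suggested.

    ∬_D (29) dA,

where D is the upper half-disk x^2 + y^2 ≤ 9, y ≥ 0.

The region D is 0 ≤ r ≤ 3, 0 ≤ θ ≤ π in polar coordinates, where x = r cos(θ), y = r sin(θ), and dA = r dr dθ.

Under the substitution, the integrand becomes 29, so

    ∬_D (29) dA = ∫_{0}^{π} ∫_{0}^{3} (29) · r dr dθ.

Inner integral (in r): ∫_{0}^{3} (29) · r dr = 261/2.

Outer integral (in θ): ∫_{0}^{π} (261/2) dθ = 261π/2.

Therefore ∬_D (29) dA = 261π/2.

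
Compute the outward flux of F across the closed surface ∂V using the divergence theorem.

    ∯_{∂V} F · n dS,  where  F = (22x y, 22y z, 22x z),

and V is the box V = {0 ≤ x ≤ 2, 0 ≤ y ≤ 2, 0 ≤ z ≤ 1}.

By the divergence theorem,

    ∯_{∂V} F · n dS = ∭_V (∇ · F) dV.

Compute the divergence:
    ∇ · F = ∂F_x/∂x + ∂F_y/∂y + ∂F_z/∂z = 22y + 22z + 22x = 22x + 22y + 22z.

V is a rectangular box, so dV = dx dy dz with 0 ≤ x ≤ 2, 0 ≤ y ≤ 2, 0 ≤ z ≤ 1.

Integrate (22x + 22y + 22z) over V as an iterated integral:

    ∭_V (∇·F) dV = ∫_0^{2} ∫_0^{2} ∫_0^{1} (22x + 22y + 22z) dz dy dx.

Inner (z from 0 to 1): 22x + 22y + 11.
Middle (y from 0 to 2): 44x + 66.
Outer (x from 0 to 2): 220.

Therefore ∯_{∂V} F · n dS = 220.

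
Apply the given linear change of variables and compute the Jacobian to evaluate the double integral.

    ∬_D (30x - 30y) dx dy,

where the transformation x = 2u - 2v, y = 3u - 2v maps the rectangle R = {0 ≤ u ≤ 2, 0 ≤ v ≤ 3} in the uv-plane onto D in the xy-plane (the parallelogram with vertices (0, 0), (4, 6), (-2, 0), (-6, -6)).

Compute the Jacobian determinant of (x, y) with respect to (u, v):

    ∂(x,y)/∂(u,v) = | 2  -2 | = (2)(-2) - (-2)(3) = 2.
                   | 3  -2 |

Its absolute value is |J| = 2 (the area scaling factor).

Substituting x = 2u - 2v, y = 3u - 2v into the integrand,

    30x - 30y → -30u,

so the integral becomes

    ∬_R (-30u) · |J| du dv = ∫_0^2 ∫_0^3 (-60u) dv du.

Inner (v): -180u.
Outer (u): -360.

Therefore ∬_D (30x - 30y) dx dy = -360.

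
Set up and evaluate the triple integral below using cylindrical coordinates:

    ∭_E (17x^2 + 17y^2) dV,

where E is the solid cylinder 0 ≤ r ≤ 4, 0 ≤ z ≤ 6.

In cylindrical coordinates, x = r cos(θ), y = r sin(θ), z = z, and dV = r dr dθ dz.

The integrand becomes 17r^2, so

    ∭_E (17x^2 + 17y^2) dV = ∫_{0}^{2π} ∫_{0}^{4} ∫_{0}^{6} (17r^2) · r dz dr dθ.

Inner (z): 102r^3.
Middle (r from 0 to 4): 6528.
Outer (θ): 13056π.

Therefore the triple integral equals 13056π.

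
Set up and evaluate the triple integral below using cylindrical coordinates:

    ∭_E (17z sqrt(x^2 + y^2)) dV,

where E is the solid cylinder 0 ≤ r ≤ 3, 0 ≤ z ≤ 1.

In cylindrical coordinates, x = r cos(θ), y = r sin(θ), z = z, and dV = r dr dθ dz.

The integrand becomes 17r z, so

    ∭_E (17z sqrt(x^2 + y^2)) dV = ∫_{0}^{2π} ∫_{0}^{3} ∫_{0}^{1} (17r z) · r dz dr dθ.

Inner (z): 17r^2/2.
Middle (r from 0 to 3): 153/2.
Outer (θ): 153π.

Therefore the triple integral equals 153π.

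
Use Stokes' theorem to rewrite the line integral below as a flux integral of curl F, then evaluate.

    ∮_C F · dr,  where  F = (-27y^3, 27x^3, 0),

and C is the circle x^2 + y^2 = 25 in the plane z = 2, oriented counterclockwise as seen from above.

Let S be the flat disk x^2 + y^2 ≤ 25 in the plane z = 2, with upward unit normal n̂ = ẑ. By Stokes' theorem,

    ∮_C F · dr = ∬_S (∇ × F) · n̂ dS = ∬_D (curl F)_z dA,

where D is the disk x^2 + y^2 ≤ 25.

Compute the curl of F = (-27y^3, 27x^3, 0):
    (∇ × F)_x = ∂F_z/∂y - ∂F_y/∂z = 0,
    (∇ × F)_y = ∂F_x/∂z - ∂F_z/∂x = 0,
    (∇ × F)_z = ∂F_y/∂x - ∂F_x/∂y = 81x^2 + 81y^2.

On z = 2, (curl F)_z = 81x^2 + 81y^2.

Convert to polar (x = r cos θ, y = r sin θ, dA = r dr dθ); the integrand becomes 81r^2, so

    ∬_D (curl F)_z dA = ∫_0^{2π} ∫_0^{5} (81r^2) · r dr dθ.

Inner (r from 0 to 5): 50625/4.
Outer (θ from 0 to 2π): 50625π/2.

Therefore ∮_C F · dr = 50625π/2.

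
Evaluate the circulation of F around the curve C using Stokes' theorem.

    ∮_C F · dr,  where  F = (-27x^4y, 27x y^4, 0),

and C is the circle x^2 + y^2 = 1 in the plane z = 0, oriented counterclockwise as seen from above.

Let S be the flat disk x^2 + y^2 ≤ 1 in the plane z = 0, with upward unit normal n̂ = ẑ. By Stokes' theorem,

    ∮_C F · dr = ∬_S (∇ × F) · n̂ dS = ∬_D (curl F)_z dA,

where D is the disk x^2 + y^2 ≤ 1.

Compute the curl of F = (-27x^4y, 27x y^4, 0):
    (∇ × F)_x = ∂F_z/∂y - ∂F_y/∂z = 0,
    (∇ × F)_y = ∂F_x/∂z - ∂F_z/∂x = 0,
    (∇ × F)_z = ∂F_y/∂x - ∂F_x/∂y = 27x^4 + 27y^4.

On z = 0, (curl F)_z = 27x^4 + 27y^4.

Convert to polar (x = r cos θ, y = r sin θ, dA = r dr dθ); the integrand becomes 27r^4(sin(θ)^4 + cos(θ)^4), so

    ∬_D (curl F)_z dA = ∫_0^{2π} ∫_0^{1} (27r^4(sin(θ)^4 + cos(θ)^4)) · r dr dθ.

Inner (r from 0 to 1): 9sin(θ)^4/2 + 9cos(θ)^4/2.
Outer (θ from 0 to 2π): 27π/4.

Therefore ∮_C F · dr = 27π/4.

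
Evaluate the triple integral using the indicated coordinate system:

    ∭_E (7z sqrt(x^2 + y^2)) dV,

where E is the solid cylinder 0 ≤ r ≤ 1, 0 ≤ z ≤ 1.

In cylindrical coordinates, x = r cos(θ), y = r sin(θ), z = z, and dV = r dr dθ dz.

The integrand becomes 7r z, so

    ∭_E (7z sqrt(x^2 + y^2)) dV = ∫_{0}^{2π} ∫_{0}^{1} ∫_{0}^{1} (7r z) · r dz dr dθ.

Inner (z): 7r^2/2.
Middle (r from 0 to 1): 7/6.
Outer (θ): 7π/3.

Therefore the triple integral equals 7π/3.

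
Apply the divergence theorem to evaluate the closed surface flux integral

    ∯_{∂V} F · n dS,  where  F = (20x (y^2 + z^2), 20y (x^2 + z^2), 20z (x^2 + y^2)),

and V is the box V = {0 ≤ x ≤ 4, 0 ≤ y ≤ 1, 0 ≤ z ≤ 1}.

By the divergence theorem,

    ∯_{∂V} F · n dS = ∭_V (∇ · F) dV.

Compute the divergence:
    ∇ · F = ∂F_x/∂x + ∂F_y/∂y + ∂F_z/∂z = 20y^2 + 20z^2 + 20x^2 + 20z^2 + 20x^2 + 20y^2 = 40x^2 + 40y^2 + 40z^2.

V is a rectangular box, so dV = dx dy dz with 0 ≤ x ≤ 4, 0 ≤ y ≤ 1, 0 ≤ z ≤ 1.

Integrate (40x^2 + 40y^2 + 40z^2) over V as an iterated integral:

    ∭_V (∇·F) dV = ∫_0^{4} ∫_0^{1} ∫_0^{1} (40x^2 + 40y^2 + 40z^2) dz dy dx.

Inner (z from 0 to 1): 40x^2 + 40y^2 + 40/3.
Middle (y from 0 to 1): 40x^2 + 80/3.
Outer (x from 0 to 4): 960.

Therefore ∯_{∂V} F · n dS = 960.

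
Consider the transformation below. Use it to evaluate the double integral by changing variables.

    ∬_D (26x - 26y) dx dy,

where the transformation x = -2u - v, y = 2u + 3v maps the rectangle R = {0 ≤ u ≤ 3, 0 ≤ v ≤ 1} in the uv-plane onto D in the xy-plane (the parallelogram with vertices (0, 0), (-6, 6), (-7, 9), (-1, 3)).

Compute the Jacobian determinant of (x, y) with respect to (u, v):

    ∂(x,y)/∂(u,v) = | -2  -1 | = (-2)(3) - (-1)(2) = -4.
                   | 2  3 |

Its absolute value is |J| = 4 (the area scaling factor).

Substituting x = -2u - v, y = 2u + 3v into the integrand,

    26x - 26y → -104u - 104v,

so the integral becomes

    ∬_R (-104u - 104v) · |J| du dv = ∫_0^3 ∫_0^1 (-416u - 416v) dv du.

Inner (v): -416u - 208.
Outer (u): -2496.

Therefore ∬_D (26x - 26y) dx dy = -2496.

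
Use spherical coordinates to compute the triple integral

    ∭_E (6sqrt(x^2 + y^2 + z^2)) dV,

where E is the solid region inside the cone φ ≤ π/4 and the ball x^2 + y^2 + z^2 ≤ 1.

In spherical coordinates, x = ρ sin(φ) cos(θ), y = ρ sin(φ) sin(θ), z = ρ cos(φ), and dV = ρ^2 sin(φ) dρ dφ dθ.

The integrand becomes 6ρ, so

    ∭_E (6sqrt(x^2 + y^2 + z^2)) dV = ∫_{0}^{2π} ∫_{0}^{π/4} ∫_{0}^{1} (6ρ) · ρ^2 sin(φ) dρ dφ dθ.

Inner (ρ): 3sin(φ)/2.
Middle (φ): 3/2 - 3sqrt(2)/4.
Outer (θ): 3π (2 - sqrt(2))/2.

Therefore the triple integral equals 3π (2 - sqrt(2))/2.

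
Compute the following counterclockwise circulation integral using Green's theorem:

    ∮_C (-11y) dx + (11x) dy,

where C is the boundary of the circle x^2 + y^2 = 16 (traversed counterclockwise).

Green's theorem converts the closed line integral into a double integral over the enclosed region D:

    ∮_C P dx + Q dy = ∬_D (∂Q/∂x - ∂P/∂y) dA.

Here P = -11y, Q = 11x, so

    ∂Q/∂x = 11,    ∂P/∂y = -11,
    ∂Q/∂x - ∂P/∂y = 22.

D is the region x^2 + y^2 ≤ 16. Evaluating the double integral:

In polar coordinates (x = r cos θ, y = r sin θ, dA = r dr dθ) the integrand becomes 22, so

    ∬_D (22) dA = ∫_0^{2π} ∫_0^{4} (22) · r dr dθ.

Inner (r from 0 to 4): 176.
Outer (θ from 0 to 2π): 352π.

Therefore ∮_C P dx + Q dy = 352π.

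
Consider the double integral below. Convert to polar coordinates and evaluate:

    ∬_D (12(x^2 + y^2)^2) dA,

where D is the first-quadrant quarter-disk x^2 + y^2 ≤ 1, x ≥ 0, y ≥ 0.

The region D is 0 ≤ r ≤ 1, 0 ≤ θ ≤ π/2 in polar coordinates, where x = r cos(θ), y = r sin(θ), and dA = r dr dθ.

Under the substitution, the integrand becomes 12r^4, so

    ∬_D (12(x^2 + y^2)^2) dA = ∫_{0}^{π/2} ∫_{0}^{1} (12r^4) · r dr dθ.

Inner integral (in r): ∫_{0}^{1} (12r^4) · r dr = 2.

Outer integral (in θ): ∫_{0}^{π/2} (2) dθ = π.

Therefore ∬_D (12(x^2 + y^2)^2) dA = π.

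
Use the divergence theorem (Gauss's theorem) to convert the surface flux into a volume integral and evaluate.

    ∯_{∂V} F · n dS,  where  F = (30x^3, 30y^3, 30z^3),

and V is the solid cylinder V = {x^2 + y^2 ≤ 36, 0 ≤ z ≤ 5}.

By the divergence theorem,

    ∯_{∂V} F · n dS = ∭_V (∇ · F) dV.

Compute the divergence:
    ∇ · F = ∂F_x/∂x + ∂F_y/∂y + ∂F_z/∂z = 90x^2 + 90y^2 + 90z^2.

In cylindrical coordinates, x = r cos(θ), y = r sin(θ), z = z, dV = r dr dθ dz, with 0 ≤ r ≤ 6, 0 ≤ θ ≤ 2π, 0 ≤ z ≤ 5.

The integrand, after substitution and multiplying by the volume element, becomes (90r^2 + 90z^2) · r, so

    ∭_V (∇·F) dV = ∫_0^{2π} ∫_0^{6} ∫_0^{5} (90r^2 + 90z^2) · r dz dr dθ.

Inner (z from 0 to 5): 450r^3 + 3750r.
Middle (r from 0 to 6): 213300.
Outer (θ from 0 to 2π): 426600π.

Therefore ∯_{∂V} F · n dS = 426600π.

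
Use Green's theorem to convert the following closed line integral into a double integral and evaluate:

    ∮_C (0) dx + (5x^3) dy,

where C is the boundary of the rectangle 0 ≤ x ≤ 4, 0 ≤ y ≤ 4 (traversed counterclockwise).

Green's theorem converts the closed line integral into a double integral over the enclosed region D:

    ∮_C P dx + Q dy = ∬_D (∂Q/∂x - ∂P/∂y) dA.

Here P = 0, Q = 5x^3, so

    ∂Q/∂x = 15x^2,    ∂P/∂y = 0,
    ∂Q/∂x - ∂P/∂y = 15x^2.

D is the region 0 ≤ x ≤ 4, 0 ≤ y ≤ 4. Evaluating the double integral:

    ∬_D (15x^2) dA = ∫_0^{4} ∫_0^{4} (15x^2) dy dx.

Inner (y from 0 to 4): 60x^2.
Outer (x from 0 to 4): 1280.

Therefore ∮_C P dx + Q dy = 1280.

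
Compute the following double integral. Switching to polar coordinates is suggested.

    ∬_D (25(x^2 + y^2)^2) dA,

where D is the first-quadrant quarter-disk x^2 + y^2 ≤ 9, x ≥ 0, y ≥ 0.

The region D is 0 ≤ r ≤ 3, 0 ≤ θ ≤ π/2 in polar coordinates, where x = r cos(θ), y = r sin(θ), and dA = r dr dθ.

Under the substitution, the integrand becomes 25r^4, so

    ∬_D (25(x^2 + y^2)^2) dA = ∫_{0}^{π/2} ∫_{0}^{3} (25r^4) · r dr dθ.

Inner integral (in r): ∫_{0}^{3} (25r^4) · r dr = 6075/2.

Outer integral (in θ): ∫_{0}^{π/2} (6075/2) dθ = 6075π/4.

Therefore ∬_D (25(x^2 + y^2)^2) dA = 6075π/4.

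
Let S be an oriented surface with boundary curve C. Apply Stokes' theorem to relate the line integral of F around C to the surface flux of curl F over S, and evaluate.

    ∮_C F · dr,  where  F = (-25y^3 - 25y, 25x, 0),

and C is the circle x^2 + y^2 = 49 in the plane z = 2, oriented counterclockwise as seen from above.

Let S be the flat disk x^2 + y^2 ≤ 49 in the plane z = 2, with upward unit normal n̂ = ẑ. By Stokes' theorem,

    ∮_C F · dr = ∬_S (∇ × F) · n̂ dS = ∬_D (curl F)_z dA,

where D is the disk x^2 + y^2 ≤ 49.

Compute the curl of F = (-25y^3 - 25y, 25x, 0):
    (∇ × F)_x = ∂F_z/∂y - ∂F_y/∂z = 0,
    (∇ × F)_y = ∂F_x/∂z - ∂F_z/∂x = 0,
    (∇ × F)_z = ∂F_y/∂x - ∂F_x/∂y = 75y^2 + 50.

On z = 2, (curl F)_z = 75y^2 + 50.

Convert to polar (x = r cos θ, y = r sin θ, dA = r dr dθ); the integrand becomes 75r^2sin(θ)^2 + 50, so

    ∬_D (curl F)_z dA = ∫_0^{2π} ∫_0^{7} (75r^2sin(θ)^2 + 50) · r dr dθ.

Inner (r from 0 to 7): 180075sin(θ)^2/4 + 1225.
Outer (θ from 0 to 2π): 189875π/4.

Therefore ∮_C F · dr = 189875π/4.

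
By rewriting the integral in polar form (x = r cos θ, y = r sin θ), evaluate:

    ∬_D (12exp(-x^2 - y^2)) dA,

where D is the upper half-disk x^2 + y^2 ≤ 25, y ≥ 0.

The region D is 0 ≤ r ≤ 5, 0 ≤ θ ≤ π in polar coordinates, where x = r cos(θ), y = r sin(θ), and dA = r dr dθ.

Under the substitution, the integrand becomes 12exp(-r^2), so

    ∬_D (12exp(-x^2 - y^2)) dA = ∫_{0}^{π} ∫_{0}^{5} (12exp(-r^2)) · r dr dθ.

Inner integral (in r): ∫_{0}^{5} (12exp(-r^2)) · r dr = 6 - 6exp(-25).

Outer integral (in θ): ∫_{0}^{π} (6 - 6exp(-25)) dθ = -6π exp(-25) + 6π.

Therefore ∬_D (12exp(-x^2 - y^2)) dA = -6π exp(-25) + 6π.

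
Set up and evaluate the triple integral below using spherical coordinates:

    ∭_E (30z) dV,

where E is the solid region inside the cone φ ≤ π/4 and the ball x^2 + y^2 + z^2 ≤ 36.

In spherical coordinates, x = ρ sin(φ) cos(θ), y = ρ sin(φ) sin(θ), z = ρ cos(φ), and dV = ρ^2 sin(φ) dρ dφ dθ.

The integrand becomes 30ρ cos(φ), so

    ∭_E (30z) dV = ∫_{0}^{2π} ∫_{0}^{π/4} ∫_{0}^{6} (30ρ cos(φ)) · ρ^2 sin(φ) dρ dφ dθ.

Inner (ρ): 4860sin(2φ).
Middle (φ): 2430.
Outer (θ): 4860π.

Therefore the triple integral equals 4860π.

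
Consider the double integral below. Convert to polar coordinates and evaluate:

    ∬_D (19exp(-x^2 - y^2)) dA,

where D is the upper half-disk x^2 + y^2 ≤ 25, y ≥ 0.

The region D is 0 ≤ r ≤ 5, 0 ≤ θ ≤ π in polar coordinates, where x = r cos(θ), y = r sin(θ), and dA = r dr dθ.

Under the substitution, the integrand becomes 19exp(-r^2), so

    ∬_D (19exp(-x^2 - y^2)) dA = ∫_{0}^{π} ∫_{0}^{5} (19exp(-r^2)) · r dr dθ.

Inner integral (in r): ∫_{0}^{5} (19exp(-r^2)) · r dr = 19/2 - 19exp(-25)/2.

Outer integral (in θ): ∫_{0}^{π} (19/2 - 19exp(-25)/2) dθ = -19π (1 - exp(25))exp(-25)/2.

Therefore ∬_D (19exp(-x^2 - y^2)) dA = -19π (1 - exp(25))exp(-25)/2.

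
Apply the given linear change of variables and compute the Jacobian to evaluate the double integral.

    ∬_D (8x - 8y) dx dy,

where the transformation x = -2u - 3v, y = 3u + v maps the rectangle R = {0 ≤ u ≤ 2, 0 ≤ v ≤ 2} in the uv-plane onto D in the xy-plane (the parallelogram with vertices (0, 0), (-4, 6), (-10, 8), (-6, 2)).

Compute the Jacobian determinant of (x, y) with respect to (u, v):

    ∂(x,y)/∂(u,v) = | -2  -3 | = (-2)(1) - (-3)(3) = 7.
                   | 3  1 |

Its absolute value is |J| = 7 (the area scaling factor).

Substituting x = -2u - 3v, y = 3u + v into the integrand,

    8x - 8y → -40u - 32v,

so the integral becomes

    ∬_R (-40u - 32v) · |J| du dv = ∫_0^2 ∫_0^2 (-280u - 224v) dv du.

Inner (v): -560u - 448.
Outer (u): -2016.

Therefore ∬_D (8x - 8y) dx dy = -2016.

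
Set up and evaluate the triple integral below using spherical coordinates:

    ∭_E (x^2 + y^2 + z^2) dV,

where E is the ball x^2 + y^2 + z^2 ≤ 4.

In spherical coordinates, x = ρ sin(φ) cos(θ), y = ρ sin(φ) sin(θ), z = ρ cos(φ), and dV = ρ^2 sin(φ) dρ dφ dθ.

The integrand becomes ρ^2, so

    ∭_E (x^2 + y^2 + z^2) dV = ∫_{0}^{2π} ∫_{0}^{π} ∫_{0}^{2} (ρ^2) · ρ^2 sin(φ) dρ dφ dθ.

Inner (ρ): 32sin(φ)/5.
Middle (φ): 64/5.
Outer (θ): 128π/5.

Therefore the triple integral equals 128π/5.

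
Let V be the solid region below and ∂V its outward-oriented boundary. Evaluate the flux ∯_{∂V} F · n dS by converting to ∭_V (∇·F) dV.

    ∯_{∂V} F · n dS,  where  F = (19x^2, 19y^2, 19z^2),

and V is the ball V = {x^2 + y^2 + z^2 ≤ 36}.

By the divergence theorem,

    ∯_{∂V} F · n dS = ∭_V (∇ · F) dV.

Compute the divergence:
    ∇ · F = ∂F_x/∂x + ∂F_y/∂y + ∂F_z/∂z = 38x + 38y + 38z.

In spherical coordinates, x = ρ sin(φ) cos(θ), y = ρ sin(φ) sin(θ), z = ρ cos(φ), dV = ρ^2 sin(φ) dρ dφ dθ, with 0 ≤ ρ ≤ 6, 0 ≤ φ ≤ π, 0 ≤ θ ≤ 2π.

The integrand, after substitution and multiplying by the volume element, becomes (38ρ (sqrt(2)sin(φ)sin(θ + π/4) + cos(φ))) · ρ^2 sin(φ), so

    ∭_V (∇·F) dV = ∫_0^{2π} ∫_0^{π} ∫_0^{6} (38ρ (sqrt(2)sin(φ)sin(θ + π/4) + cos(φ))) · ρ^2 sin(φ) dρ dφ dθ.

Inner (ρ from 0 to 6): 12312(sqrt(2)sin(φ)sin(θ + π/4) + cos(φ))sin(φ).
Middle (φ from 0 to π): 6156sqrt(2)π sin(θ + π/4).
Outer (θ from 0 to 2π): 0.

Therefore ∯_{∂V} F · n dS = 0.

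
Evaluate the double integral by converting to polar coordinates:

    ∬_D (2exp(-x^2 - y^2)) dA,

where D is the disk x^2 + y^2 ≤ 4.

The region D is 0 ≤ r ≤ 2, 0 ≤ θ ≤ 2π in polar coordinates, where x = r cos(θ), y = r sin(θ), and dA = r dr dθ.

Under the substitution, the integrand becomes 2exp(-r^2), so

    ∬_D (2exp(-x^2 - y^2)) dA = ∫_{0}^{2π} ∫_{0}^{2} (2exp(-r^2)) · r dr dθ.

Inner integral (in r): ∫_{0}^{2} (2exp(-r^2)) · r dr = 1 - exp(-4).

Outer integral (in θ): ∫_{0}^{2π} (1 - exp(-4)) dθ = -2π exp(-4) + 2π.

Therefore ∬_D (2exp(-x^2 - y^2)) dA = -2π exp(-4) + 2π.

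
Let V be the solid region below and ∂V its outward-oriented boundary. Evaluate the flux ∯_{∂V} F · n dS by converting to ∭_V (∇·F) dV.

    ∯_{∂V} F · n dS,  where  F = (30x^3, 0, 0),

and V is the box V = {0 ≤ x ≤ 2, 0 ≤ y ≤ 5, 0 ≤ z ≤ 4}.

By the divergence theorem,

    ∯_{∂V} F · n dS = ∭_V (∇ · F) dV.

Compute the divergence:
    ∇ · F = ∂F_x/∂x + ∂F_y/∂y + ∂F_z/∂z = 90x^2 + 0 + 0 = 90x^2.

V is a rectangular box, so dV = dx dy dz with 0 ≤ x ≤ 2, 0 ≤ y ≤ 5, 0 ≤ z ≤ 4.

Integrate (90x^2) over V as an iterated integral:

    ∭_V (∇·F) dV = ∫_0^{2} ∫_0^{5} ∫_0^{4} (90x^2) dz dy dx.

Inner (z from 0 to 4): 360x^2.
Middle (y from 0 to 5): 1800x^2.
Outer (x from 0 to 2): 4800.

Therefore ∯_{∂V} F · n dS = 4800.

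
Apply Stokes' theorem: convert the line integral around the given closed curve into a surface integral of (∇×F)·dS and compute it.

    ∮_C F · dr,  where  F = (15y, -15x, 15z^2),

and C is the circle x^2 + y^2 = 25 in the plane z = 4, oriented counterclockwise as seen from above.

Let S be the flat disk x^2 + y^2 ≤ 25 in the plane z = 4, with upward unit normal n̂ = ẑ. By Stokes' theorem,

    ∮_C F · dr = ∬_S (∇ × F) · n̂ dS = ∬_D (curl F)_z dA,

where D is the disk x^2 + y^2 ≤ 25.

Compute the curl of F = (15y, -15x, 15z^2):
    (∇ × F)_x = ∂F_z/∂y - ∂F_y/∂z = 0,
    (∇ × F)_y = ∂F_x/∂z - ∂F_z/∂x = 0,
    (∇ × F)_z = ∂F_y/∂x - ∂F_x/∂y = -30.

On z = 4, (curl F)_z = -30.

Convert to polar (x = r cos θ, y = r sin θ, dA = r dr dθ); the integrand becomes -30, so

    ∬_D (curl F)_z dA = ∫_0^{2π} ∫_0^{5} (-30) · r dr dθ.

Inner (r from 0 to 5): -375.
Outer (θ from 0 to 2π): -750π.

Therefore ∮_C F · dr = -750π.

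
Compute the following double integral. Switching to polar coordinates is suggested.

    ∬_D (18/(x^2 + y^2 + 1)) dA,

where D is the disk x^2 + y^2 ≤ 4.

The region D is 0 ≤ r ≤ 2, 0 ≤ θ ≤ 2π in polar coordinates, where x = r cos(θ), y = r sin(θ), and dA = r dr dθ.

Under the substitution, the integrand becomes 18/(r^2 + 1), so

    ∬_D (18/(x^2 + y^2 + 1)) dA = ∫_{0}^{2π} ∫_{0}^{2} (18/(r^2 + 1)) · r dr dθ.

Inner integral (in r): ∫_{0}^{2} (18/(r^2 + 1)) · r dr = log(1953125).

Outer integral (in θ): ∫_{0}^{2π} (log(1953125)) dθ = 18π log(5).

Therefore ∬_D (18/(x^2 + y^2 + 1)) dA = 18π log(5).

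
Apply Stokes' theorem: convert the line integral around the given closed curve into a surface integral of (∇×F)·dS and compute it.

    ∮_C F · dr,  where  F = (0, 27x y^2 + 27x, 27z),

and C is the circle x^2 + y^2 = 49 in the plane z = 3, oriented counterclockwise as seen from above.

Let S be the flat disk x^2 + y^2 ≤ 49 in the plane z = 3, with upward unit normal n̂ = ẑ. By Stokes' theorem,

    ∮_C F · dr = ∬_S (∇ × F) · n̂ dS = ∬_D (curl F)_z dA,

where D is the disk x^2 + y^2 ≤ 49.

Compute the curl of F = (0, 27x y^2 + 27x, 27z):
    (∇ × F)_x = ∂F_z/∂y - ∂F_y/∂z = 0,
    (∇ × F)_y = ∂F_x/∂z - ∂F_z/∂x = 0,
    (∇ × F)_z = ∂F_y/∂x - ∂F_x/∂y = 27y^2 + 27.

On z = 3, (curl F)_z = 27y^2 + 27.

Convert to polar (x = r cos θ, y = r sin θ, dA = r dr dθ); the integrand becomes 27r^2sin(θ)^2 + 27, so

    ∬_D (curl F)_z dA = ∫_0^{2π} ∫_0^{7} (27r^2sin(θ)^2 + 27) · r dr dθ.

Inner (r from 0 to 7): 64827sin(θ)^2/4 + 1323/2.
Outer (θ from 0 to 2π): 70119π/4.

Therefore ∮_C F · dr = 70119π/4.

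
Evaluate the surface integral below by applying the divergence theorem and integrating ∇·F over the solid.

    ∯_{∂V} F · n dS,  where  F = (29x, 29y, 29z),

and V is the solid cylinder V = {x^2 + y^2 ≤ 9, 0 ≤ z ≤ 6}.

By the divergence theorem,

    ∯_{∂V} F · n dS = ∭_V (∇ · F) dV.

Compute the divergence:
    ∇ · F = ∂F_x/∂x + ∂F_y/∂y + ∂F_z/∂z = 29 + 29 + 29 = 87.

In cylindrical coordinates, x = r cos(θ), y = r sin(θ), z = z, dV = r dr dθ dz, with 0 ≤ r ≤ 3, 0 ≤ θ ≤ 2π, 0 ≤ z ≤ 6.

The integrand, after substitution and multiplying by the volume element, becomes (87) · r, so

    ∭_V (∇·F) dV = ∫_0^{2π} ∫_0^{3} ∫_0^{6} (87) · r dz dr dθ.

Inner (z from 0 to 6): 522r.
Middle (r from 0 to 3): 2349.
Outer (θ from 0 to 2π): 4698π.

Therefore ∯_{∂V} F · n dS = 4698π.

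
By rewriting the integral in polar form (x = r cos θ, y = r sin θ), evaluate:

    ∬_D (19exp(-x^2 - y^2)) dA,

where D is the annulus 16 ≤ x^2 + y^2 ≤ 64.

The region D is 4 ≤ r ≤ 8, 0 ≤ θ ≤ 2π in polar coordinates, where x = r cos(θ), y = r sin(θ), and dA = r dr dθ.

Under the substitution, the integrand becomes 19exp(-r^2), so

    ∬_D (19exp(-x^2 - y^2)) dA = ∫_{0}^{2π} ∫_{4}^{8} (19exp(-r^2)) · r dr dθ.

Inner integral (in r): ∫_{4}^{8} (19exp(-r^2)) · r dr = -(19 - 19exp(48))exp(-64)/2.

Outer integral (in θ): ∫_{0}^{2π} (-(19 - 19exp(48))exp(-64)/2) dθ = -19π (1 - exp(48))exp(-64).

Therefore ∬_D (19exp(-x^2 - y^2)) dA = -19π (1 - exp(48))exp(-64).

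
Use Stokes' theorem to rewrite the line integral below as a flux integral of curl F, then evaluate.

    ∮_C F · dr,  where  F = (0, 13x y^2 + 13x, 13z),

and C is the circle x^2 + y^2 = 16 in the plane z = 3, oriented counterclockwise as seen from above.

Let S be the flat disk x^2 + y^2 ≤ 16 in the plane z = 3, with upward unit normal n̂ = ẑ. By Stokes' theorem,

    ∮_C F · dr = ∬_S (∇ × F) · n̂ dS = ∬_D (curl F)_z dA,

where D is the disk x^2 + y^2 ≤ 16.

Compute the curl of F = (0, 13x y^2 + 13x, 13z):
    (∇ × F)_x = ∂F_z/∂y - ∂F_y/∂z = 0,
    (∇ × F)_y = ∂F_x/∂z - ∂F_z/∂x = 0,
    (∇ × F)_z = ∂F_y/∂x - ∂F_x/∂y = 13y^2 + 13.

On z = 3, (curl F)_z = 13y^2 + 13.

Convert to polar (x = r cos θ, y = r sin θ, dA = r dr dθ); the integrand becomes 13r^2sin(θ)^2 + 13, so

    ∬_D (curl F)_z dA = ∫_0^{2π} ∫_0^{4} (13r^2sin(θ)^2 + 13) · r dr dθ.

Inner (r from 0 to 4): 832sin(θ)^2 + 104.
Outer (θ from 0 to 2π): 1040π.

Therefore ∮_C F · dr = 1040π.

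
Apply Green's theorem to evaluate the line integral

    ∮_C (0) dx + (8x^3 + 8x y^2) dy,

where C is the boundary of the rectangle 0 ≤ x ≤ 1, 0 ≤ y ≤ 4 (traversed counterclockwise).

Green's theorem converts the closed line integral into a double integral over the enclosed region D:

    ∮_C P dx + Q dy = ∬_D (∂Q/∂x - ∂P/∂y) dA.

Here P = 0, Q = 8x^3 + 8x y^2, so

    ∂Q/∂x = 24x^2 + 8y^2,    ∂P/∂y = 0,
    ∂Q/∂x - ∂P/∂y = 24x^2 + 8y^2.

D is the region 0 ≤ x ≤ 1, 0 ≤ y ≤ 4. Evaluating the double integral:

    ∬_D (24x^2 + 8y^2) dA = ∫_0^{1} ∫_0^{4} (24x^2 + 8y^2) dy dx.

Inner (y from 0 to 4): 96x^2 + 512/3.
Outer (x from 0 to 1): 608/3.

Therefore ∮_C P dx + Q dy = 608/3.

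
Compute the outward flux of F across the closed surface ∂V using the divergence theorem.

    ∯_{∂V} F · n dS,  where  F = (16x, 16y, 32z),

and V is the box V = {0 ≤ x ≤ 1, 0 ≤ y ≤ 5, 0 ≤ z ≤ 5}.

By the divergence theorem,

    ∯_{∂V} F · n dS = ∭_V (∇ · F) dV.

Compute the divergence:
    ∇ · F = ∂F_x/∂x + ∂F_y/∂y + ∂F_z/∂z = 16 + 16 + 32 = 64.

V is a rectangular box, so dV = dx dy dz with 0 ≤ x ≤ 1, 0 ≤ y ≤ 5, 0 ≤ z ≤ 5.

Integrate (64) over V as an iterated integral:

    ∭_V (∇·F) dV = ∫_0^{1} ∫_0^{5} ∫_0^{5} (64) dz dy dx.

Inner (z from 0 to 5): 320.
Middle (y from 0 to 5): 1600.
Outer (x from 0 to 1): 1600.

Therefore ∯_{∂V} F · n dS = 1600.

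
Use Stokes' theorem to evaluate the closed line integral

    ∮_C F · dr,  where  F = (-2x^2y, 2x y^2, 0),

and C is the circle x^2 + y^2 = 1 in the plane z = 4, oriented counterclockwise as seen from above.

Let S be the flat disk x^2 + y^2 ≤ 1 in the plane z = 4, with upward unit normal n̂ = ẑ. By Stokes' theorem,

    ∮_C F · dr = ∬_S (∇ × F) · n̂ dS = ∬_D (curl F)_z dA,

where D is the disk x^2 + y^2 ≤ 1.

Compute the curl of F = (-2x^2y, 2x y^2, 0):
    (∇ × F)_x = ∂F_z/∂y - ∂F_y/∂z = 0,
    (∇ × F)_y = ∂F_x/∂z - ∂F_z/∂x = 0,
    (∇ × F)_z = ∂F_y/∂x - ∂F_x/∂y = 2x^2 + 2y^2.

On z = 4, (curl F)_z = 2x^2 + 2y^2.

Convert to polar (x = r cos θ, y = r sin θ, dA = r dr dθ); the integrand becomes 2r^2, so

    ∬_D (curl F)_z dA = ∫_0^{2π} ∫_0^{1} (2r^2) · r dr dθ.

Inner (r from 0 to 1): 1/2.
Outer (θ from 0 to 2π): π.

Therefore ∮_C F · dr = π.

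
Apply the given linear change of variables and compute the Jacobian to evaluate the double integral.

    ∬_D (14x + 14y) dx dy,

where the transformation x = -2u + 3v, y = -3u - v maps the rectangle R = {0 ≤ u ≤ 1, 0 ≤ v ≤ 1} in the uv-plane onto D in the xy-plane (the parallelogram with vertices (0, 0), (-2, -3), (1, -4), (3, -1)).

Compute the Jacobian determinant of (x, y) with respect to (u, v):

    ∂(x,y)/∂(u,v) = | -2  3 | = (-2)(-1) - (3)(-3) = 11.
                   | -3  -1 |

Its absolute value is |J| = 11 (the area scaling factor).

Substituting x = -2u + 3v, y = -3u - v into the integrand,

    14x + 14y → -70u + 28v,

so the integral becomes

    ∬_R (-70u + 28v) · |J| du dv = ∫_0^1 ∫_0^1 (-770u + 308v) dv du.

Inner (v): 154 - 770u.
Outer (u): -231.

Therefore ∬_D (14x + 14y) dx dy = -231.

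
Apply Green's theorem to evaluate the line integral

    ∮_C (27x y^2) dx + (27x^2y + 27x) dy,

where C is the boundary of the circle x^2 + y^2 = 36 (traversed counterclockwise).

Green's theorem converts the closed line integral into a double integral over the enclosed region D:

    ∮_C P dx + Q dy = ∬_D (∂Q/∂x - ∂P/∂y) dA.

Here P = 27x y^2, Q = 27x^2y + 27x, so

    ∂Q/∂x = 54x y + 27,    ∂P/∂y = 54x y,
    ∂Q/∂x - ∂P/∂y = 27.

D is the region x^2 + y^2 ≤ 36. Evaluating the double integral:

In polar coordinates (x = r cos θ, y = r sin θ, dA = r dr dθ) the integrand becomes 27, so

    ∬_D (27) dA = ∫_0^{2π} ∫_0^{6} (27) · r dr dθ.

Inner (r from 0 to 6): 486.
Outer (θ from 0 to 2π): 972π.

Therefore ∮_C P dx + Q dy = 972π.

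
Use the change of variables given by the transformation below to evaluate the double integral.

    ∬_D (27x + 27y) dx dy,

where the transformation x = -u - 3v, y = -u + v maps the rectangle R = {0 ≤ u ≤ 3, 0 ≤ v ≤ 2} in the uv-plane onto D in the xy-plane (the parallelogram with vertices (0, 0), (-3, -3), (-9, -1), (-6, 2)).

Compute the Jacobian determinant of (x, y) with respect to (u, v):

    ∂(x,y)/∂(u,v) = | -1  -3 | = (-1)(1) - (-3)(-1) = -4.
                   | -1  1 |

Its absolute value is |J| = 4 (the area scaling factor).

Substituting x = -u - 3v, y = -u + v into the integrand,

    27x + 27y → -54u - 54v,

so the integral becomes

    ∬_R (-54u - 54v) · |J| du dv = ∫_0^3 ∫_0^2 (-216u - 216v) dv du.

Inner (v): -432u - 432.
Outer (u): -3240.

Therefore ∬_D (27x + 27y) dx dy = -3240.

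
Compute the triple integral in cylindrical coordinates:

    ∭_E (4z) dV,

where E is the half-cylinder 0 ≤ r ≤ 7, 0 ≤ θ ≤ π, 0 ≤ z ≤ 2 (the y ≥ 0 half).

In cylindrical coordinates, x = r cos(θ), y = r sin(θ), z = z, and dV = r dr dθ dz.

The integrand becomes 4z, so

    ∭_E (4z) dV = ∫_{0}^{π} ∫_{0}^{7} ∫_{0}^{2} (4z) · r dz dr dθ.

Inner (z): 8r.
Middle (r from 0 to 7): 196.
Outer (θ): 196π.

Therefore the triple integral equals 196π.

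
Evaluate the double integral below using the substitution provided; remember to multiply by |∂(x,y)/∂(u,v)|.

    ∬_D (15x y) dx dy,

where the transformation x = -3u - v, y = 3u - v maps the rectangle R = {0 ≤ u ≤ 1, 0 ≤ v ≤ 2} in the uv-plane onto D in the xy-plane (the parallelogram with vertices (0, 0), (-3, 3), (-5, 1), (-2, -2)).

Compute the Jacobian determinant of (x, y) with respect to (u, v):

    ∂(x,y)/∂(u,v) = | -3  -1 | = (-3)(-1) - (-1)(3) = 6.
                   | 3  -1 |

Its absolute value is |J| = 6 (the area scaling factor).

Substituting x = -3u - v, y = 3u - v into the integrand,

    15x y → -135u^2 + 15v^2,

so the integral becomes

    ∬_R (-135u^2 + 15v^2) · |J| du dv = ∫_0^1 ∫_0^2 (-810u^2 + 90v^2) dv du.

Inner (v): 240 - 1620u^2.
Outer (u): -300.

Therefore ∬_D (15x y) dx dy = -300.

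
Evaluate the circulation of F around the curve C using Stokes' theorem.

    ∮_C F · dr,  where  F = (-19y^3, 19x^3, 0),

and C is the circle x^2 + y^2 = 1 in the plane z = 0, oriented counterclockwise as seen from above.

Let S be the flat disk x^2 + y^2 ≤ 1 in the plane z = 0, with upward unit normal n̂ = ẑ. By Stokes' theorem,

    ∮_C F · dr = ∬_S (∇ × F) · n̂ dS = ∬_D (curl F)_z dA,

where D is the disk x^2 + y^2 ≤ 1.

Compute the curl of F = (-19y^3, 19x^3, 0):
    (∇ × F)_x = ∂F_z/∂y - ∂F_y/∂z = 0,
    (∇ × F)_y = ∂F_x/∂z - ∂F_z/∂x = 0,
    (∇ × F)_z = ∂F_y/∂x - ∂F_x/∂y = 57x^2 + 57y^2.

On z = 0, (curl F)_z = 57x^2 + 57y^2.

Convert to polar (x = r cos θ, y = r sin θ, dA = r dr dθ); the integrand becomes 57r^2, so

    ∬_D (curl F)_z dA = ∫_0^{2π} ∫_0^{1} (57r^2) · r dr dθ.

Inner (r from 0 to 1): 57/4.
Outer (θ from 0 to 2π): 57π/2.

Therefore ∮_C F · dr = 57π/2.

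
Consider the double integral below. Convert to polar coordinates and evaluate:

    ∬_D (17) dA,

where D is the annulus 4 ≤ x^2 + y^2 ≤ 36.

The region D is 2 ≤ r ≤ 6, 0 ≤ θ ≤ 2π in polar coordinates, where x = r cos(θ), y = r sin(θ), and dA = r dr dθ.

Under the substitution, the integrand becomes 17, so

    ∬_D (17) dA = ∫_{0}^{2π} ∫_{2}^{6} (17) · r dr dθ.

Inner integral (in r): ∫_{2}^{6} (17) · r dr = 272.

Outer integral (in θ): ∫_{0}^{2π} (272) dθ = 544π.

Therefore ∬_D (17) dA = 544π.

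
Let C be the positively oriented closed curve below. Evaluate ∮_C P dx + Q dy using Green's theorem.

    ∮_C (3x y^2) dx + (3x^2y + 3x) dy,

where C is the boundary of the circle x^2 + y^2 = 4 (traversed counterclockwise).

Green's theorem converts the closed line integral into a double integral over the enclosed region D:

    ∮_C P dx + Q dy = ∬_D (∂Q/∂x - ∂P/∂y) dA.

Here P = 3x y^2, Q = 3x^2y + 3x, so

    ∂Q/∂x = 6x y + 3,    ∂P/∂y = 6x y,
    ∂Q/∂x - ∂P/∂y = 3.

D is the region x^2 + y^2 ≤ 4. Evaluating the double integral:

In polar coordinates (x = r cos θ, y = r sin θ, dA = r dr dθ) the integrand becomes 3, so

    ∬_D (3) dA = ∫_0^{2π} ∫_0^{2} (3) · r dr dθ.

Inner (r from 0 to 2): 6.
Outer (θ from 0 to 2π): 12π.

Therefore ∮_C P dx + Q dy = 12π.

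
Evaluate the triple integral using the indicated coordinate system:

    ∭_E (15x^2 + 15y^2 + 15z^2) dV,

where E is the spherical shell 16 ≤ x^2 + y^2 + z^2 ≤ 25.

In spherical coordinates, x = ρ sin(φ) cos(θ), y = ρ sin(φ) sin(θ), z = ρ cos(φ), and dV = ρ^2 sin(φ) dρ dφ dθ.

The integrand becomes 15ρ^2, so

    ∭_E (15x^2 + 15y^2 + 15z^2) dV = ∫_{0}^{2π} ∫_{0}^{π} ∫_{4}^{5} (15ρ^2) · ρ^2 sin(φ) dρ dφ dθ.

Inner (ρ): 6303sin(φ).
Middle (φ): 12606.
Outer (θ): 25212π.

Therefore the triple integral equals 25212π.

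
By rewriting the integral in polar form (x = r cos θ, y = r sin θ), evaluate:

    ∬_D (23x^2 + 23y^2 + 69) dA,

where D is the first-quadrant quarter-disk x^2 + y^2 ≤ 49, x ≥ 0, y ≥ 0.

The region D is 0 ≤ r ≤ 7, 0 ≤ θ ≤ π/2 in polar coordinates, where x = r cos(θ), y = r sin(θ), and dA = r dr dθ.

Under the substitution, the integrand becomes 23r^2 + 69, so

    ∬_D (23x^2 + 23y^2 + 69) dA = ∫_{0}^{π/2} ∫_{0}^{7} (23r^2 + 69) · r dr dθ.

Inner integral (in r): ∫_{0}^{7} (23r^2 + 69) · r dr = 61985/4.

Outer integral (in θ): ∫_{0}^{π/2} (61985/4) dθ = 61985π/8.

Therefore ∬_D (23x^2 + 23y^2 + 69) dA = 61985π/8.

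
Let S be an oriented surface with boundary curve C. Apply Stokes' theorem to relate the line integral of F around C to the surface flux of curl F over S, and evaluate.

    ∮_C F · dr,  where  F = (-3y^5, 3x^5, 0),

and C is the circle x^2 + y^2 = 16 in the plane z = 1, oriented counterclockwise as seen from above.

Let S be the flat disk x^2 + y^2 ≤ 16 in the plane z = 1, with upward unit normal n̂ = ẑ. By Stokes' theorem,

    ∮_C F · dr = ∬_S (∇ × F) · n̂ dS = ∬_D (curl F)_z dA,

where D is the disk x^2 + y^2 ≤ 16.

Compute the curl of F = (-3y^5, 3x^5, 0):
    (∇ × F)_x = ∂F_z/∂y - ∂F_y/∂z = 0,
    (∇ × F)_y = ∂F_x/∂z - ∂F_z/∂x = 0,
    (∇ × F)_z = ∂F_y/∂x - ∂F_x/∂y = 15x^4 + 15y^4.

On z = 1, (curl F)_z = 15x^4 + 15y^4.

Convert to polar (x = r cos θ, y = r sin θ, dA = r dr dθ); the integrand becomes 15r^4(sin(θ)^4 + cos(θ)^4), so

    ∬_D (curl F)_z dA = ∫_0^{2π} ∫_0^{4} (15r^4(sin(θ)^4 + cos(θ)^4)) · r dr dθ.

Inner (r from 0 to 4): 10240sin(θ)^4 + 10240cos(θ)^4.
Outer (θ from 0 to 2π): 15360π.

Therefore ∮_C F · dr = 15360π.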